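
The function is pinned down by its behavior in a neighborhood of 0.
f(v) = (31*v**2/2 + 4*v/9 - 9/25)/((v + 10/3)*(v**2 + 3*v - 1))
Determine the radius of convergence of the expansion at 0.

Denominator factor (v**2 + 3*v - 1): discriminant 13, real irrational roots -3/2 + (1/2)*sqrt(13) and -3/2 - (1/2)*sqrt(13); poles of order 1, moduli -3/2 + (1/2)*sqrt(13) and 3/2 + (1/2)*sqrt(13).
Denominator factor (v + 10/3): pole of order 1 at -10/3, modulus 10/3.
The radius of convergence is the smallest modulus among the singular points: -3/2 + (1/2)*sqrt(13).

The radius of convergence is -3/2 + (1/2)*sqrt(13).


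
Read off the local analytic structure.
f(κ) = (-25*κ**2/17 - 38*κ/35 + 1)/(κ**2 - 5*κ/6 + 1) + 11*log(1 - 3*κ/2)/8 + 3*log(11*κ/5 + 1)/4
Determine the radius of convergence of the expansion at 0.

The radius of convergence is 5/11.

Denominator factor (κ**2 - 5*κ/6 + 1): discriminant -119/36, complex-conjugate roots (5/12) + ((1/12)*sqrt(119))*i and (5/12) - ((1/12)*sqrt(119))*i; poles of order 1, moduli 1 and 1.
Branch term (3/4)*log(1 - κ/(-5/11)): its argument vanishes at κ = -5/11, a logarithmic branch point, modulus 5/11.
Branch term (11/8)*log(1 - κ/(2/3)): its argument vanishes at κ = 2/3, a logarithmic branch point, modulus 2/3.
The radius of convergence is the smallest modulus among the singular points: 5/11.


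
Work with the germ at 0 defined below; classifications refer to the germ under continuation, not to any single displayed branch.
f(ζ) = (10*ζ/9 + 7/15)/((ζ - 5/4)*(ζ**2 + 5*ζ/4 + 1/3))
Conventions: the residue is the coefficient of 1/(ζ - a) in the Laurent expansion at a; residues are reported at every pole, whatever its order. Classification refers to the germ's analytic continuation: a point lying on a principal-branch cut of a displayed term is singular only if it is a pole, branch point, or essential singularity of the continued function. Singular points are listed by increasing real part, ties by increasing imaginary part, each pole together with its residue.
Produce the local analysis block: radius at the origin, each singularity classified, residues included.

Denominator factor (ζ**2 + 5*ζ/4 + 1/3): discriminant 11/48, real irrational roots -5/8 + (1/24)*sqrt(33) and -5/8 - (1/24)*sqrt(33); poles of order 1, moduli 5/8 - (1/24)*sqrt(33) and 5/8 + (1/24)*sqrt(33).
Denominator factor (ζ - 5/4): pole of order 1 at 5/4, modulus 5/4.
The radius of convergence is the smallest modulus among the singular points: 5/8 - (1/24)*sqrt(33).
The factor ζ**2 + 5*ζ/4 + 1/3 splits as (ζ - a)(ζ - a') with a = -5/8 - (1/24)*sqrt(33), a' = -5/8 + (1/24)*sqrt(33). At the order-1 pole a set g(ζ) = (ζ - a)*f(ζ) = [(10*ζ/9 + 7/15)/(ζ - 5/4)] / (ζ - a').
Simple pole: residue = g(a) at a = -5/8 - (1/24)*sqrt(33), which is -334/1245 - (314/8217)*sqrt(33).
The factor ζ**2 + 5*ζ/4 + 1/3 splits as (ζ - a)(ζ - a') with a = -5/8 + (1/24)*sqrt(33), a' = -5/8 - (1/24)*sqrt(33). At the order-1 pole a set g(ζ) = (ζ - a)*f(ζ) = [(10*ζ/9 + 7/15)/(ζ - 5/4)] / (ζ - a').
Simple pole: residue = g(a) at a = -5/8 + (1/24)*sqrt(33), which is -334/1245 + (314/8217)*sqrt(33).
At the order-1 pole 5/4 set g(ζ) = (ζ - (5/4))*f(ζ) = (10*ζ/9 + 7/15)/(ζ**2 + 5*ζ/4 + 1/3).
Simple pole: residue = g(a) at a = 5/4, which is 668/1245.
List the singular points by increasing real part (a conjugate pair: the negative imaginary part first).

Radius of convergence at 0: 5/8 - (1/24)*sqrt(33).
At -5/8 - (1/24)*sqrt(33): a pole of order 1; residue -334/1245 - (314/8217)*sqrt(33).
At -5/8 + (1/24)*sqrt(33): a pole of order 1; residue -334/1245 + (314/8217)*sqrt(33).
At 5/4: a pole of order 1; residue 668/1245.


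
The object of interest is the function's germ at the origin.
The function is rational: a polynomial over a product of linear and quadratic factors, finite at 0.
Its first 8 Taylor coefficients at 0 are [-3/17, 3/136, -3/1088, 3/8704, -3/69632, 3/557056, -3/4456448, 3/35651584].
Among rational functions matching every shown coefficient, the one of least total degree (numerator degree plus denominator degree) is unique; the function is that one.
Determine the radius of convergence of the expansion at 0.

No rational of total degree below 1 reproduces all 8 coefficients; solving the [0/1] Pade equations on them gives f(d) = -24/(17*(d + 8)), whose expansion matches every shown term.
Denominator factor (d + 8): pole of order 1 at -8, modulus 8.
The radius of convergence is the smallest modulus among the singular points: 8.

The radius of convergence is 8.


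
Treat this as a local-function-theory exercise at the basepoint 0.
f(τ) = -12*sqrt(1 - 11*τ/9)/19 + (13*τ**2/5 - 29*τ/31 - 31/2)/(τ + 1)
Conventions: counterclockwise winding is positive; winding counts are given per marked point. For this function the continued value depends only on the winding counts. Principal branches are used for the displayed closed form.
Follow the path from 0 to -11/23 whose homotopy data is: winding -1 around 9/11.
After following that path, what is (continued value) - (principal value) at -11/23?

Continued minus principal equals (16/437)*sqrt(1886).

The rational part is single-valued and drops out of the difference; each branch term changes only by its own monodromy.
(-12/19)*sqrt(1 - τ/(9/11)): winding -1 is odd, the square root flips sign, contributing -2*(-12/19)*sqrt(1 - (-11/23)/(9/11)) = -2*(-12/19)*sqrt(328/207) = (16/437)*sqrt(1886).
Summing the contributions at τ = -11/23 gives (16/437)*sqrt(1886).


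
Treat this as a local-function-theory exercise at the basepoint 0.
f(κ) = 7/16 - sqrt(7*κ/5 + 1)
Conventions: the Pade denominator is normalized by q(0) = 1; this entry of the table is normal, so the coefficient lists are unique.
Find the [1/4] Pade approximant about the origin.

The Pade approximant has numerator coefficients [-9/16, -1696583/1760480]; denominator coefficients [1, 51583/110030, -8134/55015, 114562/1375375, -2432213/55015000].

Taylor coefficients needed (expand at 0): a_0 = -9/16, a_1 = -7/10, a_2 = 49/200, a_3 = -343/2000, a_4 = 2401/16000, a_5 = -117649/800000.
Write the denominator as Q(κ) = 1 + q1*κ + q2*κ^2 + q3*κ^3 + q4*κ^4. Requiring Q*f - P = O(κ^6) with deg P <= 1 kills the coefficients of κ^2..κ^5 in Q*f:
  κ^2: a_2 + q1*a_1 + q2*a_0 = 0, i.e. 49/200 + (-7/10)*q1 + (-9/16)*q2 = 0.
  κ^3: a_3 + q1*a_2 + q2*a_1 + q3*a_0 = 0, i.e. -343/2000 + (49/200)*q1 + (-7/10)*q2 + (-9/16)*q3 = 0.
  κ^4: a_4 + q1*a_3 + q2*a_2 + q3*a_1 + q4*a_0 = 0, i.e. 2401/16000 + (-343/2000)*q1 + (49/200)*q2 + (-7/10)*q3 + (-9/16)*q4 = 0.
  κ^5: a_5 + q1*a_4 + q2*a_3 + q3*a_2 + q4*a_1 = 0, i.e. -117649/800000 + (2401/16000)*q1 + (-343/2000)*q2 + (49/200)*q3 + (-7/10)*q4 = 0.
Solving this linear system: q1 = 51583/110030, q2 = -8134/55015, q3 = 114562/1375375, q4 = -2432213/55015000.
The numerator is Q*f truncated at degree 1: P0 = a_0 = -9/16; P1 = a_1 + q1*a_0 = -1696583/1760480.


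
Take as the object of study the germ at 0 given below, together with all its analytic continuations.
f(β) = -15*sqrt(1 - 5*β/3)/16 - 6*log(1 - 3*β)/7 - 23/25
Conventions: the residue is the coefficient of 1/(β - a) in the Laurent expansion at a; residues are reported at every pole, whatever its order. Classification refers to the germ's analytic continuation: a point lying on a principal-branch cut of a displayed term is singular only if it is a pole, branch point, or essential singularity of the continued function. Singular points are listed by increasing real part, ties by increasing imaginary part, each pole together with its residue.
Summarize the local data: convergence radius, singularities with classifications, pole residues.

Radius of convergence at 0: 1/3.
At 1/3: a logarithmic branch point.
At 3/5: an algebraic (square-root) branch point.

Branch term (-15/16)*sqrt(1 - β/(3/5)): its argument vanishes at β = 3/5, a square-root branch point, modulus 3/5.
Branch term (-6/7)*log(1 - β/(1/3)): its argument vanishes at β = 1/3, a logarithmic branch point, modulus 1/3.
The radius of convergence is the smallest modulus among the singular points: 1/3.
List the singular points by increasing real part (a conjugate pair: the negative imaginary part first).


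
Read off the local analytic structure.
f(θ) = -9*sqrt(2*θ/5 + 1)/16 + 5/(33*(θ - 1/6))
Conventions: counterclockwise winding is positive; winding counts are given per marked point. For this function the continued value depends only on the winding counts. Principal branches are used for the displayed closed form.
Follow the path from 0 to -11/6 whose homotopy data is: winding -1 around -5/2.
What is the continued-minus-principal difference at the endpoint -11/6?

Continued minus principal equals (3/20)*sqrt(15).

The rational part is single-valued and drops out of the difference; each branch term changes only by its own monodromy.
(-9/16)*sqrt(1 - θ/(-5/2)): winding -1 is odd, the square root flips sign, contributing -2*(-9/16)*sqrt(1 - (-11/6)/(-5/2)) = -2*(-9/16)*sqrt(4/15) = (3/20)*sqrt(15).
Summing the contributions at θ = -11/6 gives (3/20)*sqrt(15).


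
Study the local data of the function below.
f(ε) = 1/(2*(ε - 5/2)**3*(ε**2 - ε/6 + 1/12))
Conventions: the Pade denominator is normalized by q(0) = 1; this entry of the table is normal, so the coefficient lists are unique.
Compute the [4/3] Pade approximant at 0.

Taylor coefficients needed (expand at 0): a_0 = -48/125, a_1 = -768/625, a_2 = 5568/3125, a_3 = 56448/3125, a_4 = 228096/15625, a_5 = -73299456/390625, a_6 = -1075224576/1953125, a_7 = 11237369856/9765625.
Write the denominator as Q(ε) = 1 + q1*ε + q2*ε^2 + q3*ε^3. Requiring Q*f - P = O(ε^8) with deg P <= 4 kills the coefficients of ε^5..ε^7 in Q*f:
  ε^5: a_5 + q1*a_4 + q2*a_3 + q3*a_2 = 0, i.e. -73299456/390625 + (228096/15625)*q1 + (56448/3125)*q2 + (5568/3125)*q3 = 0.
  ε^6: a_6 + q1*a_5 + q2*a_4 + q3*a_3 = 0, i.e. -1075224576/1953125 + (-73299456/390625)*q1 + (228096/15625)*q2 + (56448/3125)*q3 = 0.
  ε^7: a_7 + q1*a_6 + q2*a_5 + q3*a_4 = 0, i.e. 11237369856/9765625 + (-1075224576/1953125)*q1 + (-73299456/390625)*q2 + (228096/15625)*q3 = 0.
Solving this linear system: q1 = -278097454/108570795, q2 = 42742841323/3257123850, q3 = -18287110147/2714269875.
The numerator is Q*f truncated at degree 4: P0 = a_0 = -48/125; P1 = a_1 + q1*a_0 = -221853088/904756625; P2 = a_2 + q1*a_1 + q2*a_0 = -298377944/2714269875; P3 = a_3 + q1*a_2 + q2*a_1 + q3*a_0 = -21031664/542853975; P4 = a_4 + q1*a_3 + q2*a_2 + q3*a_1 = -25286432/2714269875.

The Pade approximant has numerator coefficients [-48/125, -221853088/904756625, -298377944/2714269875, -21031664/542853975, -25286432/2714269875]; denominator coefficients [1, -278097454/108570795, 42742841323/3257123850, -18287110147/2714269875].


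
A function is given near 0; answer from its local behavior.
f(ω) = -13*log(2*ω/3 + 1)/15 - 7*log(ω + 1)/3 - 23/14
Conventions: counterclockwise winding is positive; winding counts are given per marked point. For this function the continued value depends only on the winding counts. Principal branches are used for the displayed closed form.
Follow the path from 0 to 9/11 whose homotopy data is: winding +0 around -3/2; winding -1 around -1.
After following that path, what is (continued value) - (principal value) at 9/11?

The rational part is single-valued and drops out of the difference; each branch term changes only by its own monodromy.
(-7/3)*log(1 - ω/(-1)): each positive loop around -1 adds 2*pi*i to the log, so winding -1 contributes (-7/3)*(-1)*2*pi*i = (14/3)*pi*i.
(-13/15)*log(1 - ω/(-3/2)): winding 0 around -3/2, so this term returns to its principal value, contribution 0.
Summing the contributions at ω = 9/11 gives (14/3)*pi*i.

Continued minus principal equals (14/3)*pi*i.


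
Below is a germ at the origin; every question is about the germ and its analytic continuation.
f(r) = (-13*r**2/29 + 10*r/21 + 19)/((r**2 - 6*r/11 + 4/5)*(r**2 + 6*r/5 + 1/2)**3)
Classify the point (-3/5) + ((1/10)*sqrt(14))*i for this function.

The denominator factor r**2 + 6*r/5 + 1/2 vanishes at (-3/5) + ((1/10)*sqrt(14))*i and appears to the power 3; the numerator there equals (188949/10150) + ((1544/15225)*sqrt(14))*i, nonzero, and no other factor vanishes.
Hence a pole whose order is the multiplicity, 3.

The point is a pole of order 3.


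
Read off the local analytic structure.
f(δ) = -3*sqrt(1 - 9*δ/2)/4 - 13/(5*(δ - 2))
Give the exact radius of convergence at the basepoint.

The radius of convergence is 2/9.

Denominator factor (δ - 2): pole of order 1 at 2, modulus 2.
Branch term (-3/4)*sqrt(1 - δ/(2/9)): its argument vanishes at δ = 2/9, a square-root branch point, modulus 2/9.
The radius of convergence is the smallest modulus among the singular points: 2/9.


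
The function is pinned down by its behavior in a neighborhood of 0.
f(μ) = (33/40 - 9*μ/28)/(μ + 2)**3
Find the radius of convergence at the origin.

Denominator factor (μ + 2)^3: pole of order 3 at -2, modulus 2.
The radius of convergence is the smallest modulus among the singular points: 2.

The radius of convergence is 2.


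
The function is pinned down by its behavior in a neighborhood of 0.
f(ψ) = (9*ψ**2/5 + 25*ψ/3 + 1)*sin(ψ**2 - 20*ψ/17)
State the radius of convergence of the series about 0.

The radius of convergence is infinite.

The factor sin(ψ**2 - 20*ψ/17) is entire and contributes no finite singular point.
The polynomial part has no poles.
No finite singular points: the Taylor series at 0 converges everywhere.


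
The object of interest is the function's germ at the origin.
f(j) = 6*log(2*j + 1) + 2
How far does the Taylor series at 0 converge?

Branch term (6)*log(1 - j/(-1/2)): its argument vanishes at j = -1/2, a logarithmic branch point, modulus 1/2.
The radius of convergence is the smallest modulus among the singular points: 1/2.

The radius of convergence is 1/2.


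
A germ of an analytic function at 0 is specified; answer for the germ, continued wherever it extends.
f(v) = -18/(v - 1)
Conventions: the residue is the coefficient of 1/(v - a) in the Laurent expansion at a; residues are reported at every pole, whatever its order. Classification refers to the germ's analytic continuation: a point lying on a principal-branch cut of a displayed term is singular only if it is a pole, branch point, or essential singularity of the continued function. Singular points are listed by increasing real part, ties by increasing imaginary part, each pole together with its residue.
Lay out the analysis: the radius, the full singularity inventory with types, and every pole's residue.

Radius of convergence at 0: 1.
At 1: a pole of order 1; residue -18.

Denominator factor (v - 1): pole of order 1 at 1, modulus 1.
The radius of convergence is the smallest modulus among the singular points: 1.
At the order-1 pole 1 set g(v) = (v - (1))*f(v) = -18.
Simple pole: residue = g(a) at a = 1, which is -18.


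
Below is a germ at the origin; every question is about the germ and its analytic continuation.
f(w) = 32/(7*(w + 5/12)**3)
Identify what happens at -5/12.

The denominator factor w + 5/12 vanishes at -5/12 and appears to the power 3; the numerator there equals 32/7, nonzero, and no other factor vanishes.
Hence a pole whose order is the multiplicity, 3.

The point is a pole of order 3.


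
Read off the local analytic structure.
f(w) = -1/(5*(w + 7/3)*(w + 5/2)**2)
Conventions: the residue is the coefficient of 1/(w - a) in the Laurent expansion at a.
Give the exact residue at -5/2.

The residue is 36/5.

At the order-2 pole -5/2 set g(w) = (w - (-5/2))^2*f(w) = -1/(5*(w + 7/3)).
Order-2 pole: residue = g'(a); g'(-5/2) = 36/5, so the residue is 36/5.


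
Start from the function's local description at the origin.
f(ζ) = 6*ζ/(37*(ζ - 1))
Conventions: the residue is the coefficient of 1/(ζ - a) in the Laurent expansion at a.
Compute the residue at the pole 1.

At the order-1 pole 1 set g(ζ) = (ζ - (1))*f(ζ) = 6*ζ/37.
Simple pole: residue = g(a) at a = 1, which is 6/37.

The residue is 6/37.


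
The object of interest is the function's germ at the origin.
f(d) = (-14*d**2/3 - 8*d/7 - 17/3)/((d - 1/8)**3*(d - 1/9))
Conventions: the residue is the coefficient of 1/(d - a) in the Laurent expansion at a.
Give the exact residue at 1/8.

At the order-3 pole 1/8 set g(d) = (d - (1/8))^3*f(d) = (-14*d**2/3 - 8*d/7 - 17/3)/(d - 1/9).
Order-3 pole: residue = g''(a)/2; g''(1/8) = -30575616/7, so the residue is -15287808/7.

The residue is -15287808/7.


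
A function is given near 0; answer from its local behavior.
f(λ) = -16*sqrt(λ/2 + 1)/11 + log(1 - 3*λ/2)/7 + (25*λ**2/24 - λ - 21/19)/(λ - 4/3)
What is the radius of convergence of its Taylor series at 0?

Denominator factor (λ - 4/3): pole of order 1 at 4/3, modulus 4/3.
Branch term (1/7)*log(1 - λ/(2/3)): its argument vanishes at λ = 2/3, a logarithmic branch point, modulus 2/3.
Branch term (-16/11)*sqrt(1 - λ/(-2)): its argument vanishes at λ = -2, a square-root branch point, modulus 2.
The radius of convergence is the smallest modulus among the singular points: 2/3.

The radius of convergence is 2/3.


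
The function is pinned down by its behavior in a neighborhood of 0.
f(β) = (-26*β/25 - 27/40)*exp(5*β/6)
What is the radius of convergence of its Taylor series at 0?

The radius of convergence is infinite.

The factor exp(5*β/6) is entire and contributes no finite singular point.
The polynomial part has no poles.
No finite singular points: the Taylor series at 0 converges everywhere.


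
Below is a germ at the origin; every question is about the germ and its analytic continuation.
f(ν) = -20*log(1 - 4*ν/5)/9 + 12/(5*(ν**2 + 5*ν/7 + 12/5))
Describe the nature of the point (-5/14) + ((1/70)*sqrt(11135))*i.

The denominator factor ν**2 + 5*ν/7 + 12/5 vanishes at (-5/14) + ((1/70)*sqrt(11135))*i and appears to the power 1; the numerator there equals 12/5, nonzero, and no other factor vanishes.
The branch terms are analytic at this point.
Hence a pole whose order is the multiplicity, 1.

The point is a pole of order 1.


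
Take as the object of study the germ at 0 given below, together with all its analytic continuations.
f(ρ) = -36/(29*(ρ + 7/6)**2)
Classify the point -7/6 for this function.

The point is a pole of order 2.

The denominator factor ρ + 7/6 vanishes at -7/6 and appears to the power 2; the numerator there equals -36/29, nonzero, and no other factor vanishes.
Hence a pole whose order is the multiplicity, 2.


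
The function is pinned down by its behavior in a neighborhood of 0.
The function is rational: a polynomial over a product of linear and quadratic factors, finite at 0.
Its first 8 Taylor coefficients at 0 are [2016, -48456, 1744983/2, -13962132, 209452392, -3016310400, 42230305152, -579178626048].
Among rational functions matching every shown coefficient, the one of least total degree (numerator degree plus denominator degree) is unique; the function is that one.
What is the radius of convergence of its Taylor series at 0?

No rational of total degree below 4 reproduces all 8 coefficients; solving the [2/2] Pade equations on them gives f(δ) = (-33*δ**2/32 - δ/2 + 14)/(δ + 1/12)**2, whose expansion matches every shown term.
Denominator factor (δ + 1/12)^2: pole of order 2 at -1/12, modulus 1/12.
The radius of convergence is the smallest modulus among the singular points: 1/12.

The radius of convergence is 1/12.


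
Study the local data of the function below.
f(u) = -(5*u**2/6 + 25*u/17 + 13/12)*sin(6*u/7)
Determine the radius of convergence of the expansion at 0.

The radius of convergence is infinite.

The factor -sin(6*u/7) is entire and contributes no finite singular point.
The polynomial part has no poles.
No finite singular points: the Taylor series at 0 converges everywhere.


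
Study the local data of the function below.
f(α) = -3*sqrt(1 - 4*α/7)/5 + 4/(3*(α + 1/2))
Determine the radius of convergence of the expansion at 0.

The radius of convergence is 1/2.

Denominator factor (α + 1/2): pole of order 1 at -1/2, modulus 1/2.
Branch term (-3/5)*sqrt(1 - α/(7/4)): its argument vanishes at α = 7/4, a square-root branch point, modulus 7/4.
The radius of convergence is the smallest modulus among the singular points: 1/2.


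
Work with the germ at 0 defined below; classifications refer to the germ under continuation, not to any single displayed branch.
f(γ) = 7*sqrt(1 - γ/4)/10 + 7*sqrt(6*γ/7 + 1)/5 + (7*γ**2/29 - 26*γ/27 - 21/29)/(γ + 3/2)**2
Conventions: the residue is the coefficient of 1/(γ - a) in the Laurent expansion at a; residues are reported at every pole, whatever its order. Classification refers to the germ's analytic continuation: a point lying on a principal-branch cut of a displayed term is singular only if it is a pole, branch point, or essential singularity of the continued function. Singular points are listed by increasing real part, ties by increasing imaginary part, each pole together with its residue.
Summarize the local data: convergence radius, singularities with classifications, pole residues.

Radius of convergence at 0: 7/6.
At -3/2: a pole of order 2; residue -1321/783.
At -7/6: an algebraic (square-root) branch point.
At 4: an algebraic (square-root) branch point.

Denominator factor (γ + 3/2)^2: pole of order 2 at -3/2, modulus 3/2.
Branch term (7/5)*sqrt(1 - γ/(-7/6)): its argument vanishes at γ = -7/6, a square-root branch point, modulus 7/6.
Branch term (7/10)*sqrt(1 - γ/(4)): its argument vanishes at γ = 4, a square-root branch point, modulus 4.
The radius of convergence is the smallest modulus among the singular points: 7/6.
The branch terms are analytic at -3/2 and contribute nothing to the residue; only the rational part matters.
At the order-2 pole -3/2 set g(γ) = (γ - (-3/2))^2*(rational part) = 7*γ**2/29 - 26*γ/27 - 21/29.
Order-2 pole: residue = g'(a); g'(-3/2) = -1321/783, so the residue is -1321/783.
List the singular points by increasing real part (a conjugate pair: the negative imaginary part first).


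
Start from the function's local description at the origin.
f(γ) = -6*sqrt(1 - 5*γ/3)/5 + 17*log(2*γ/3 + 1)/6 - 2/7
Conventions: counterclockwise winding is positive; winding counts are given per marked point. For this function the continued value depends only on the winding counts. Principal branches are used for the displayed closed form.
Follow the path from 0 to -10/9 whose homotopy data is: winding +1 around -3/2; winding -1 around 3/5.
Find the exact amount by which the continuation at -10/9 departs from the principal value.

The rational part is single-valued and drops out of the difference; each branch term changes only by its own monodromy.
(-6/5)*sqrt(1 - γ/(3/5)): winding -1 is odd, the square root flips sign, contributing -2*(-6/5)*sqrt(1 - (-10/9)/(3/5)) = -2*(-6/5)*sqrt(77/27) = (4/15)*sqrt(231).
(17/6)*log(1 - γ/(-3/2)): each positive loop around -3/2 adds 2*pi*i to the log, so winding +1 contributes (17/6)*(1)*2*pi*i = (17/3)*pi*i.
Summing the contributions at γ = -10/9 gives ((4/15)*sqrt(231)) + ((17/3)*pi)*i.

Continued minus principal equals ((4/15)*sqrt(231)) + ((17/3)*pi)*i.


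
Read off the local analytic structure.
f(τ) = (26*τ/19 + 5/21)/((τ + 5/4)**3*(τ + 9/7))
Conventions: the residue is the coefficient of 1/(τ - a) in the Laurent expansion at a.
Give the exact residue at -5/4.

The residue is -1903552/57.

At the order-3 pole -5/4 set g(τ) = (τ - (-5/4))^3*f(τ) = (26*τ/19 + 5/21)/(τ + 9/7).
Order-3 pole: residue = g''(a)/2; g''(-5/4) = -3807104/57, so the residue is -1903552/57.


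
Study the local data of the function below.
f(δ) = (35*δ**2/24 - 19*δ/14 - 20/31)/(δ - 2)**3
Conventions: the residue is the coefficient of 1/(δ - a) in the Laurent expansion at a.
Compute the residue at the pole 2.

The residue is 35/24.

At the order-3 pole 2 set g(δ) = (δ - (2))^3*f(δ) = 35*δ**2/24 - 19*δ/14 - 20/31.
Order-3 pole: residue = g''(a)/2; g''(2) = 35/12, so the residue is 35/24.


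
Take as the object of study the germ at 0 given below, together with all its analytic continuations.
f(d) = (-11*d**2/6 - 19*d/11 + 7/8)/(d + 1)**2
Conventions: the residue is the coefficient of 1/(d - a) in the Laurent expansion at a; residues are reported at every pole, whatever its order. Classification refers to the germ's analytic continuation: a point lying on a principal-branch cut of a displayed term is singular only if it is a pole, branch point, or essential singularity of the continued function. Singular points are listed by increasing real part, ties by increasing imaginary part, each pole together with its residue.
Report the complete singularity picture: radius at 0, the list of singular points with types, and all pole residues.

Radius of convergence at 0: 1.
At -1: a pole of order 2; residue 64/33.

Denominator factor (d + 1)^2: pole of order 2 at -1, modulus 1.
The radius of convergence is the smallest modulus among the singular points: 1.
At the order-2 pole -1 set g(d) = (d - (-1))^2*f(d) = -11*d**2/6 - 19*d/11 + 7/8.
Order-2 pole: residue = g'(a); g'(-1) = 64/33, so the residue is 64/33.


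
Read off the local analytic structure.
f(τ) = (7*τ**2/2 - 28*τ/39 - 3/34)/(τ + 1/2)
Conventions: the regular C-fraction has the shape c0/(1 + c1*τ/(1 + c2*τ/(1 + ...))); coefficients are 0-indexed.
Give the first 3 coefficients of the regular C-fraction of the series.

The regular C-fraction coefficients are [-3/17, -718/117, 1226533/84006].

Taylor coefficients (expand at 0): a_0 = -3/17, a_1 = -718/663, a_2 = 6077/663.
c0 = a_0 = -3/17. Peel one level at a time: if S = 1 + c*τ/S' with S'(0) = 1, then c is the τ-coefficient of S and S' = c*τ/(S - 1).
S_1 = c0/f = 1 + (-718/117)*τ + (1226533/13689)*τ^2 + ...; c1 = -718/117.
S_2 = c1*τ/(S_1 - 1) = 1 + (1226533/84006)*τ + ...; c2 = 1226533/84006.


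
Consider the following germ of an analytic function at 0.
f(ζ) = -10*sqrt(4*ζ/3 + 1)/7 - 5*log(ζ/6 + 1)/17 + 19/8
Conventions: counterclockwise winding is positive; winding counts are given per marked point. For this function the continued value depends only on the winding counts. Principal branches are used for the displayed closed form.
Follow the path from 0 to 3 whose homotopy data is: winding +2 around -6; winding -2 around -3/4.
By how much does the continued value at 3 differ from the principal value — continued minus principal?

The rational part is single-valued and drops out of the difference; each branch term changes only by its own monodromy.
(-10/7)*sqrt(1 - ζ/(-3/4)): winding -2 is even, the square root returns to the same sheet, contribution 0.
(-5/17)*log(1 - ζ/(-6)): each positive loop around -6 adds 2*pi*i to the log, so winding +2 contributes (-5/17)*(2)*2*pi*i = -(20/17)*pi*i.
Summing the contributions at ζ = 3 gives -(20/17)*pi*i.

Continued minus principal equals -(20/17)*pi*i.


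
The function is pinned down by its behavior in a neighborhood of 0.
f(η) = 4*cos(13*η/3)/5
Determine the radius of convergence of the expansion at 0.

The radius of convergence is infinite.

The factor cos(13*η/3) is entire and contributes no finite singular point.
The polynomial part has no poles.
No finite singular points: the Taylor series at 0 converges everywhere.


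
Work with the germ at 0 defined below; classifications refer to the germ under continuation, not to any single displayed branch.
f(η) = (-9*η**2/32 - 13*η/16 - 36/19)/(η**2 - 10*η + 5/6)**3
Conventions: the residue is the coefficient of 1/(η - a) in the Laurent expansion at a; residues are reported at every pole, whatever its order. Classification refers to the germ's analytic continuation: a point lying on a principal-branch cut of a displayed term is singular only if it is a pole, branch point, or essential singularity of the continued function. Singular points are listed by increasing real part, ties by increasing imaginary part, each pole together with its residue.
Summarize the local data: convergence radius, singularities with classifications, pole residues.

Denominator factor (η**2 - 10*η + 5/6)^3: discriminant 290/3, real irrational roots 5 + (1/6)*sqrt(870) and 5 - (1/6)*sqrt(870); poles of order 3, moduli 5 + (1/6)*sqrt(870) and 5 - (1/6)*sqrt(870).
The radius of convergence is the smallest modulus among the singular points: 5 - (1/6)*sqrt(870).
The factor η**2 - 10*η + 5/6 splits as (η - a)(η - a') with a = 5 - (1/6)*sqrt(870), a' = 5 + (1/6)*sqrt(870). At the order-3 pole a set g(η) = (η - a)^3*f(η) = [-9*η**2/32 - 13*η/16 - 36/19] / (η - a')^3.
Order-3 pole: residue = g''(a)/2; g''(5 - (1/6)*sqrt(870)) = (352053/7414256000)*sqrt(870), so the residue is (352053/14828512000)*sqrt(870).
The factor η**2 - 10*η + 5/6 splits as (η - a)(η - a') with a = 5 + (1/6)*sqrt(870), a' = 5 - (1/6)*sqrt(870). At the order-3 pole a set g(η) = (η - a)^3*f(η) = [-9*η**2/32 - 13*η/16 - 36/19] / (η - a')^3.
Order-3 pole: residue = g''(a)/2; g''(5 + (1/6)*sqrt(870)) = -(352053/7414256000)*sqrt(870), so the residue is -(352053/14828512000)*sqrt(870).
List the singular points by increasing real part (a conjugate pair: the negative imaginary part first).

Radius of convergence at 0: 5 - (1/6)*sqrt(870).
At 5 - (1/6)*sqrt(870): a pole of order 3; residue (352053/14828512000)*sqrt(870).
At 5 + (1/6)*sqrt(870): a pole of order 3; residue -(352053/14828512000)*sqrt(870).


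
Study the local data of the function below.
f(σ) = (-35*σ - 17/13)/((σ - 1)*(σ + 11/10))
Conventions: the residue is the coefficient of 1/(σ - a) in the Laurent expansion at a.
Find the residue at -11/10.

At the order-1 pole -11/10 set g(σ) = (σ - (-11/10))*f(σ) = (-35*σ - 17/13)/(σ - 1).
Simple pole: residue = g(a) at a = -11/10, which is -4835/273.

The residue is -4835/273.


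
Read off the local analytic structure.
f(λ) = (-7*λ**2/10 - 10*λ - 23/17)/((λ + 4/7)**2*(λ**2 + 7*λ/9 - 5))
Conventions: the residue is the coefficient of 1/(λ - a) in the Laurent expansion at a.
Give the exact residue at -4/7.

At the order-2 pole -4/7 set g(λ) = (λ - (-4/7))^2*f(λ) = (-7*λ**2/10 - 10*λ - 23/17)/(λ**2 + 7*λ/9 - 5).
Order-2 pole: residue = g'(a); g'(-4/7) = 803295171/432994165, so the residue is 803295171/432994165.

The residue is 803295171/432994165.


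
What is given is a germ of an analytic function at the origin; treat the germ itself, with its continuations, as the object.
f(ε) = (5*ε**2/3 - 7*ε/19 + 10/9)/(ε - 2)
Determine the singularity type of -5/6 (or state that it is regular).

The point is a regular point.

Denominator factors: ε - 2 = -17/6 at ε = -5/6 — none vanishes.
So the germ continues analytically to -5/6.


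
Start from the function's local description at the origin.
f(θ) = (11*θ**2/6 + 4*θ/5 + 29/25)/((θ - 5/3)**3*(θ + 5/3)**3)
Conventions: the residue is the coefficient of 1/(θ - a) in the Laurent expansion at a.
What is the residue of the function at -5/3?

The residue is 19593/2500000.

At the order-3 pole -5/3 set g(θ) = (θ - (-5/3))^3*f(θ) = (11*θ**2/6 + 4*θ/5 + 29/25)/(θ - 5/3)**3.
Order-3 pole: residue = g''(a)/2; g''(-5/3) = 19593/1250000, so the residue is 19593/2500000.


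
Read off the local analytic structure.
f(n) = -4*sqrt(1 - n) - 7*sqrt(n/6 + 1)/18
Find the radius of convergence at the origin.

Branch term (-7/18)*sqrt(1 - n/(-6)): its argument vanishes at n = -6, a square-root branch point, modulus 6.
Branch term (-4)*sqrt(1 - n/(1)): its argument vanishes at n = 1, a square-root branch point, modulus 1.
The radius of convergence is the smallest modulus among the singular points: 1.

The radius of convergence is 1.


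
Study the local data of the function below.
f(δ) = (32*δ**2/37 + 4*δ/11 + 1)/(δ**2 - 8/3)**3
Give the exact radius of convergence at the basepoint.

Denominator factor (δ**2 - 8/3)^3: discriminant 32/3, real irrational roots (2/3)*sqrt(6) and -(2/3)*sqrt(6); poles of order 3, moduli (2/3)*sqrt(6) and (2/3)*sqrt(6).
The radius of convergence is the smallest modulus among the singular points: (2/3)*sqrt(6).

The radius of convergence is (2/3)*sqrt(6).


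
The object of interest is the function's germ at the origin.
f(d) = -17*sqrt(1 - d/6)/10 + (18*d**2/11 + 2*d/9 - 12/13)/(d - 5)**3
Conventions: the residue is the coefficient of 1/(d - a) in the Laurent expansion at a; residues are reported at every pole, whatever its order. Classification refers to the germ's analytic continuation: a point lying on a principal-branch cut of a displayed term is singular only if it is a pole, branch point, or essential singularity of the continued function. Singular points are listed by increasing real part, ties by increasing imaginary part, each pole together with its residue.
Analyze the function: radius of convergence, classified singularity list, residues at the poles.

Radius of convergence at 0: 5.
At 5: a pole of order 3; residue 18/11.
At 6: an algebraic (square-root) branch point.

Denominator factor (d - 5)^3: pole of order 3 at 5, modulus 5.
Branch term (-17/10)*sqrt(1 - d/(6)): its argument vanishes at d = 6, a square-root branch point, modulus 6.
The radius of convergence is the smallest modulus among the singular points: 5.
The branch term is analytic at 5 and contributes nothing to the residue; only the rational part matters.
At the order-3 pole 5 set g(d) = (d - (5))^3*(rational part) = 18*d**2/11 + 2*d/9 - 12/13.
Order-3 pole: residue = g''(a)/2; g''(5) = 36/11, so the residue is 18/11.
List the singular points by increasing real part (a conjugate pair: the negative imaginary part first).


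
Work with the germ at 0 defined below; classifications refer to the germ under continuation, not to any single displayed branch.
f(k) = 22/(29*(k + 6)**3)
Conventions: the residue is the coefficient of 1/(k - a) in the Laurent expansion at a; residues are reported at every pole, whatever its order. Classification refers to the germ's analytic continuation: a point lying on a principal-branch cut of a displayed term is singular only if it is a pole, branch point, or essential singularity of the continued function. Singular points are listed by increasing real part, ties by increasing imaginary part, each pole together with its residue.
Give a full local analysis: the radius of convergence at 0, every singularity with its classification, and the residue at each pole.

Denominator factor (k + 6)^3: pole of order 3 at -6, modulus 6.
The radius of convergence is the smallest modulus among the singular points: 6.
At the order-3 pole -6 set g(k) = (k - (-6))^3*f(k) = 22/29.
Order-3 pole: residue = g''(a)/2; g''(-6) = 0, so the residue is 0.

Radius of convergence at 0: 6.
At -6: a pole of order 3; residue 0.


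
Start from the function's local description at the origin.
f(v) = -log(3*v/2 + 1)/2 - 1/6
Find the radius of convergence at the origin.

Branch term (-1/2)*log(1 - v/(-2/3)): its argument vanishes at v = -2/3, a logarithmic branch point, modulus 2/3.
The radius of convergence is the smallest modulus among the singular points: 2/3.

The radius of convergence is 2/3.


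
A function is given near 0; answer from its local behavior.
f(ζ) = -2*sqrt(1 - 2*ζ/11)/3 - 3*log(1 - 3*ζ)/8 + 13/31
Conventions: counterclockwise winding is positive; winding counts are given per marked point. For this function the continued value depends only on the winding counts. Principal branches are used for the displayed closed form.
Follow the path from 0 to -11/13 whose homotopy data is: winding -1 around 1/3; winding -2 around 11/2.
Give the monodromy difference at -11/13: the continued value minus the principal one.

The rational part is single-valued and drops out of the difference; each branch term changes only by its own monodromy.
(-2/3)*sqrt(1 - ζ/(11/2)): winding -2 is even, the square root returns to the same sheet, contribution 0.
(-3/8)*log(1 - ζ/(1/3)): each positive loop around 1/3 adds 2*pi*i to the log, so winding -1 contributes (-3/8)*(-1)*2*pi*i = (3/4)*pi*i.
Summing the contributions at ζ = -11/13 gives (3/4)*pi*i.

Continued minus principal equals (3/4)*pi*i.


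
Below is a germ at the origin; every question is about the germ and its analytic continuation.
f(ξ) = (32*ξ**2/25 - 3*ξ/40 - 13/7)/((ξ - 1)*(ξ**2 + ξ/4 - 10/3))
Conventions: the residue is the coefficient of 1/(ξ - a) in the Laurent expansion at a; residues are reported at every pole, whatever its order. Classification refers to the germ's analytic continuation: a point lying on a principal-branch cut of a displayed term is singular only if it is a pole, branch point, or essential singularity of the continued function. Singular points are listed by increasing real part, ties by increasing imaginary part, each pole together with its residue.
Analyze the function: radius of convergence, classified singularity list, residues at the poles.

Denominator factor (ξ**2 + ξ/4 - 10/3): discriminant 643/48, real irrational roots -1/8 + (1/24)*sqrt(1929) and -1/8 - (1/24)*sqrt(1929); poles of order 1, moduli -1/8 + (1/24)*sqrt(1929) and 1/8 + (1/24)*sqrt(1929).
Denominator factor (ξ - 1): pole of order 1 at 1, modulus 1.
The radius of convergence is the smallest modulus among the singular points: 1.
The factor ξ**2 + ξ/4 - 10/3 splits as (ξ - a)(ξ - a') with a = -1/8 - (1/24)*sqrt(1929), a' = -1/8 + (1/24)*sqrt(1929). At the order-1 pole a set g(ξ) = (ξ - a)*f(ξ) = [(32*ξ**2/25 - 3*ξ/40 - 13/7)/(ξ - 1)] / (ξ - a').
Simple pole: residue = g(a) at a = -1/8 - (1/24)*sqrt(1929), which is 8461/17500 - (48499/11252500)*sqrt(1929).
At the order-1 pole 1 set g(ξ) = (ξ - (1))*f(ξ) = (32*ξ**2/25 - 3*ξ/40 - 13/7)/(ξ**2 + ξ/4 - 10/3).
Simple pole: residue = g(a) at a = 1, which is 2739/8750.
The factor ξ**2 + ξ/4 - 10/3 splits as (ξ - a)(ξ - a') with a = -1/8 + (1/24)*sqrt(1929), a' = -1/8 - (1/24)*sqrt(1929). At the order-1 pole a set g(ξ) = (ξ - a)*f(ξ) = [(32*ξ**2/25 - 3*ξ/40 - 13/7)/(ξ - 1)] / (ξ - a').
Simple pole: residue = g(a) at a = -1/8 + (1/24)*sqrt(1929), which is 8461/17500 + (48499/11252500)*sqrt(1929).
List the singular points by increasing real part (a conjugate pair: the negative imaginary part first).

Radius of convergence at 0: 1.
At -1/8 - (1/24)*sqrt(1929): a pole of order 1; residue 8461/17500 - (48499/11252500)*sqrt(1929).
At 1: a pole of order 1; residue 2739/8750.
At -1/8 + (1/24)*sqrt(1929): a pole of order 1; residue 8461/17500 + (48499/11252500)*sqrt(1929).


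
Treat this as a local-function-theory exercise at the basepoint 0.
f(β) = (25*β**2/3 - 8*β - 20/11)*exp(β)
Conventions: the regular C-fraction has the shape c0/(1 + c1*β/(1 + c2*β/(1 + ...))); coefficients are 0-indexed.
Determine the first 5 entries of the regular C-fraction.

The regular C-fraction coefficients are [-20/11, -27/5, 8653/1620, -217265/2803572, -182071287/375998809].

Taylor coefficients (expand at 0): a_0 = -20/11, a_1 = -108/11, a_2 = -19/33, a_3 = 133/33, a_4 = 91/33.
c0 = a_0 = -20/11. Peel one level at a time: if S = 1 + c*β/S' with S'(0) = 1, then c is the β-coefficient of S and S' = c*β/(S - 1).
S_1 = c0/f = 1 + (-27/5)*β + (8653/300)*β^2 + ...; c1 = -27/5.
S_2 = c1*β/(S_1 - 1) = 1 + (8653/1620)*β + (43453/104976)*β^2 + ...; c2 = 8653/1620.
S_3 = c2*β/(S_2 - 1) = 1 + (-217265/2803572)*β + (-33716905/898492908)*β^2 + ...; c3 = -217265/2803572.
S_4 = c3*β/(S_3 - 1) = 1 + (-182071287/375998809)*β + ...; c4 = -182071287/375998809.


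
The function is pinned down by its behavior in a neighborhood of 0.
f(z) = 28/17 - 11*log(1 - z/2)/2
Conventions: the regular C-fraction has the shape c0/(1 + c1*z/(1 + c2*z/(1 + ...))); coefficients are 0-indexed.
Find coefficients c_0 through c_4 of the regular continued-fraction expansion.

Taylor coefficients (expand at 0): a_0 = 28/17, a_1 = 11/4, a_2 = 11/16, a_3 = 11/48, a_4 = 11/128.
c0 = a_0 = 28/17. Peel one level at a time: if S = 1 + c*z/S' with S'(0) = 1, then c is the z-coefficient of S and S' = c*z/(S - 1).
S_1 = c0/f = 1 + (-187/112)*z + (29733/12544)*z^2 + ...; c1 = -187/112.
S_2 = c1*z/(S_1 - 1) = 1 + (159/112)*z + (-1/48)*z^2 + ...; c2 = 159/112.
S_3 = c2*z/(S_2 - 1) = 1 + (7/477)*z + (3535/910116)*z^2 + ...; c3 = 7/477.
S_4 = c3*z/(S_3 - 1) = 1 + (-505/1908)*z + ...; c4 = -505/1908.

The regular C-fraction coefficients are [28/17, -187/112, 159/112, 7/477, -505/1908].
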